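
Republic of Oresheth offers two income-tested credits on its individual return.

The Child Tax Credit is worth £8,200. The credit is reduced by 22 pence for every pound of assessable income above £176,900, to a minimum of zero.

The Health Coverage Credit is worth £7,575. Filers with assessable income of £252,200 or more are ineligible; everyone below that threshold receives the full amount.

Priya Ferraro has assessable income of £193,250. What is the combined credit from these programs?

Child Tax Credit: 22% of the £16,350 excess over £176,900 is £3,597; credit = £8,200 − £3,597 = £4,603.
Health Coverage Credit: £193,250 is below the £252,200 cutoff, so the full £7,575 applies.
Total: £4,603 + £7,575 = £12,178.

£12,178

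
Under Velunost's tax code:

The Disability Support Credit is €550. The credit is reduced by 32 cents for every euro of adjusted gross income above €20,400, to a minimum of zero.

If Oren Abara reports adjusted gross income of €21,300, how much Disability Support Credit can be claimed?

Disability Support Credit: 32% of the €900 excess over €20,400 is €288; credit = €550 − €288 = €262.

€262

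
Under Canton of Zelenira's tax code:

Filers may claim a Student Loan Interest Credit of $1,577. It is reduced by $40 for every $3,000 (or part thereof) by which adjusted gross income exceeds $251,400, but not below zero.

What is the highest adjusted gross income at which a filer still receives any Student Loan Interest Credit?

$368,400

After 39 increments the reduction is 39 × $40 = $1,560, leaving $17; one more increment wipes it out. Increment 39 ends at excess 39 × $3,000 = $117,000, so the highest qualifying income is $251,400 + $117,000 = $368,400.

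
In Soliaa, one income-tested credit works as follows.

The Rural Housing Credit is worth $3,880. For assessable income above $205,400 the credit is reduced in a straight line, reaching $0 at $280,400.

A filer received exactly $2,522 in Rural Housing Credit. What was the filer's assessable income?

$2,522 is 2,522/3,880 of the full $3,880, so 1,358/3,880 of the $75,000 range has been used: income = $205,400 + $75,000 × 1,358/3,880 = $231,650.

$231,650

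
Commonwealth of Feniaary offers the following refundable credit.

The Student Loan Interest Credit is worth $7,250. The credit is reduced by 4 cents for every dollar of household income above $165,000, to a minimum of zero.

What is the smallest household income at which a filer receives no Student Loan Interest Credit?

$346,250

The credit falls by 4% of each dollar above $165,000, so it reaches zero when the excess is $7,250 / 4% = $181,250: income = $165,000 + $181,250 = $346,250.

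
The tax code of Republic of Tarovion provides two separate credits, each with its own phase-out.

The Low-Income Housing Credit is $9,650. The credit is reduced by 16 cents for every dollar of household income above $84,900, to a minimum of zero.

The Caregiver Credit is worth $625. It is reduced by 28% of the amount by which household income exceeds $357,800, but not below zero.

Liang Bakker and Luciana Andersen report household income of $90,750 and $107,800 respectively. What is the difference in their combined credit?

Liang ($90,750): Low-Income Housing Credit: 16% of the $5,850 excess over $84,900 is $936; credit = $9,650 − $936 = $8,714. Caregiver Credit: $90,750 is at or below the $357,800 threshold, so the full $625 applies. total $8,714 + $625 = $9,339
Luciana ($107,800): Low-Income Housing Credit: 16% of the $22,900 excess over $84,900 is $3,664; credit = $9,650 − $3,664 = $5,986. Caregiver Credit: $107,800 is at or below the $357,800 threshold, so the full $625 applies. total $5,986 + $625 = $6,611
Difference: |$9,339 − $6,611| = $2,728.

$2,728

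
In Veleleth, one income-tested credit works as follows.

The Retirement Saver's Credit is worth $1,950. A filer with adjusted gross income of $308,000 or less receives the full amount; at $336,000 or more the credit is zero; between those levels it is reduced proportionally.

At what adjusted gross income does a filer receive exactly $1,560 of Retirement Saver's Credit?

$313,600

$1,560 is 1,560/1,950 of the full $1,950, so 390/1,950 of the $28,000 range has been used: income = $308,000 + $28,000 × 390/1,950 = $313,600.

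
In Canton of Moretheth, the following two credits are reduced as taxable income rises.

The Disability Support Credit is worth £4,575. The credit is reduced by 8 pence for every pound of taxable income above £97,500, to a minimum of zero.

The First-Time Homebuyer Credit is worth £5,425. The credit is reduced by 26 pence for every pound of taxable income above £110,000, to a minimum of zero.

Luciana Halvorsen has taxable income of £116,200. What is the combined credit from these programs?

£6,892

Disability Support Credit: 8% of the £18,700 excess over £97,500 is £1,496; credit = £4,575 − £1,496 = £3,079.
First-Time Homebuyer Credit: 26% of the £6,200 excess over £110,000 is £1,612; credit = £5,425 − £1,612 = £3,813.
Total: £3,079 + £3,813 = £6,892.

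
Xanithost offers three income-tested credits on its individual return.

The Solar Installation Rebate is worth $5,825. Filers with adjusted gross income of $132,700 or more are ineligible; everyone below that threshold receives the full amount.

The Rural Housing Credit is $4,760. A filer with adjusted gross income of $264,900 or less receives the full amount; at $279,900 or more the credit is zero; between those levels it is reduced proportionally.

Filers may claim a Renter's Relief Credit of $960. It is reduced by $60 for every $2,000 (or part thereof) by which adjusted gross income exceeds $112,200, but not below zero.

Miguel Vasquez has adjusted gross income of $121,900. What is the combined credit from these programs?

$11,245

Solar Installation Rebate: $121,900 is below the $132,700 cutoff, so the full $5,825 applies.
Rural Housing Credit: $121,900 is at or below the $264,900 threshold, so the full $4,760 applies.
Renter's Relief Credit: income exceeds $112,200 by $9,700, which is 5 full-or-partial $2,000 increments; reduction = 5 × $60 = $300, leaving $660.
Total: $5,825 + $4,760 + $660 = $11,245.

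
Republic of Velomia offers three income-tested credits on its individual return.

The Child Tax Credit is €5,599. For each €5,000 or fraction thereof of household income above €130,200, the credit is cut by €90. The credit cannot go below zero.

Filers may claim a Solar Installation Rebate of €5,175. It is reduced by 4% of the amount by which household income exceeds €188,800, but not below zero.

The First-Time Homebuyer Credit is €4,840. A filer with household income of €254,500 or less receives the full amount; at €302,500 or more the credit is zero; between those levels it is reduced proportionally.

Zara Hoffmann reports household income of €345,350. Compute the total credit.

Child Tax Credit: income exceeds €130,200 by €215,150, which is 44 full-or-partial €5,000 increments; reduction = 44 × €90 = €3,960, leaving €1,639.
Solar Installation Rebate: 4% of the €156,550 excess over €188,800 is €6,262 ≥ base, so the credit is €0.
First-Time Homebuyer Credit: €345,350 is at or above €302,500, so the credit is €0.
Total: €1,639 + €0 + €0 = €1,639.

€1,639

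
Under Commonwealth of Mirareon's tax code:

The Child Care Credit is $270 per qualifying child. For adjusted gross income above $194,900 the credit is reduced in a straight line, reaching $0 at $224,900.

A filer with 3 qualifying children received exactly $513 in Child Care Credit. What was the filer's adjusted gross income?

Full credit = 3 × $270 = $810.
$513 is 513/810 of the full $810, so 297/810 of the $30,000 range has been used: income = $194,900 + $30,000 × 297/810 = $205,900.

$205,900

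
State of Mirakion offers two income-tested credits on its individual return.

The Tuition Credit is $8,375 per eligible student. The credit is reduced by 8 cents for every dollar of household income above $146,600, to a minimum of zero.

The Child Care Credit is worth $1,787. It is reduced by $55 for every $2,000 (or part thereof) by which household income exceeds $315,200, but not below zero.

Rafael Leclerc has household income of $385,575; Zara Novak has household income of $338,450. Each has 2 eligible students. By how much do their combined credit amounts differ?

$2,529

Rafael ($385,575): Tuition Credit: base = 2 × $8,375 = $16,750. 8% of the $238,975 excess over $146,600 is $19,118 ≥ base, so the credit is $0. Child Care Credit: income exceeds $315,200 by $70,375 → 36 increments × $55 = $1,980 ≥ base, so the credit is $0. total $0 + $0 = $0
Zara ($338,450): Tuition Credit: base = 2 × $8,375 = $16,750. 8% of the $191,850 excess over $146,600 is $15,348; credit = $16,750 − $15,348 = $1,402. Child Care Credit: income exceeds $315,200 by $23,250, which is 12 full-or-partial $2,000 increments; reduction = 12 × $55 = $660, leaving $1,127. total $1,402 + $1,127 = $2,529
Difference: |$0 − $2,529| = $2,529.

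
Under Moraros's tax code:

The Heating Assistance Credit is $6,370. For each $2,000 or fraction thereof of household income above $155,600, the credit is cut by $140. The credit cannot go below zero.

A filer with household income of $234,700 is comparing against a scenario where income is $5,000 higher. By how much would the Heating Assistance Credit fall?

$420

At $234,700 — income exceeds $155,600 by $79,100, which is 40 full-or-partial $2,000 increments; reduction = 40 × $140 = $5,600, leaving $770.
At $239,700 — income exceeds $155,600 by $84,100, which is 43 full-or-partial $2,000 increments; reduction = 43 × $140 = $6,020, leaving $350.
Lost: $770 − $350 = $420.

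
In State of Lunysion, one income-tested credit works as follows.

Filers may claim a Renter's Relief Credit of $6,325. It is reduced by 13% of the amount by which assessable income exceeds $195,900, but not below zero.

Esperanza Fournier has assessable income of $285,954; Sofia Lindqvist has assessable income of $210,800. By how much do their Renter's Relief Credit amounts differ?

$4,388

Esperanza ($285,954): Renter's Relief Credit: 13% of the $90,054 excess over $195,900 is $11,707.02 ≥ base, so the credit is $0.
Sofia ($210,800): Renter's Relief Credit: 13% of the $14,900 excess over $195,900 is $1,937; credit = $6,325 − $1,937 = $4,388.
Difference: |$0 − $4,388| = $4,388.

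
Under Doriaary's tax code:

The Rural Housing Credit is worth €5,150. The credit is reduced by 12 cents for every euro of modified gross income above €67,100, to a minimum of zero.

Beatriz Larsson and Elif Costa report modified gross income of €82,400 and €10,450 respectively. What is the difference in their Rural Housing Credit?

Beatriz (€82,400): Rural Housing Credit: 12% of the €15,300 excess over €67,100 is €1,836; credit = €5,150 − €1,836 = €3,314.
Elif (€10,450): Rural Housing Credit: €10,450 is at or below the €67,100 threshold, so the full €5,150 applies.
Difference: |€3,314 − €5,150| = €1,836.

€1,836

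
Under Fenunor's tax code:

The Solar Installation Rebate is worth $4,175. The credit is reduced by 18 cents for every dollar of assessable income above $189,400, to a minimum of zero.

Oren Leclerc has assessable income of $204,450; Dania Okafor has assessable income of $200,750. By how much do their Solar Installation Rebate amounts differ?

$666

Oren ($204,450): Solar Installation Rebate: 18% of the $15,050 excess over $189,400 is $2,709; credit = $4,175 − $2,709 = $1,466.
Dania ($200,750): Solar Installation Rebate: 18% of the $11,350 excess over $189,400 is $2,043; credit = $4,175 − $2,043 = $2,132.
Difference: |$1,466 − $2,132| = $666.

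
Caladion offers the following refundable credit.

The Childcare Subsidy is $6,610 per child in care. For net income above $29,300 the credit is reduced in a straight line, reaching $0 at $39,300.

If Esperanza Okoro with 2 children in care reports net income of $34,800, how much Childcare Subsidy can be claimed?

$5,949

Childcare Subsidy: base = 2 × $6,610 = $13,220. $34,800 is $5,500 into a $10,000 phase-out range, leaving 4,500/10,000 of the credit: $13,220 × 4,500/10,000 = $5,949.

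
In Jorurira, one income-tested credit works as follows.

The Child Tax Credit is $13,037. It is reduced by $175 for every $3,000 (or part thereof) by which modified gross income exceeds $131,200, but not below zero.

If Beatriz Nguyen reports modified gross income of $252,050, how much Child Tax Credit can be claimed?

$5,862

Child Tax Credit: income exceeds $131,200 by $120,850, which is 41 full-or-partial $3,000 increments; reduction = 41 × $175 = $7,175, leaving $5,862.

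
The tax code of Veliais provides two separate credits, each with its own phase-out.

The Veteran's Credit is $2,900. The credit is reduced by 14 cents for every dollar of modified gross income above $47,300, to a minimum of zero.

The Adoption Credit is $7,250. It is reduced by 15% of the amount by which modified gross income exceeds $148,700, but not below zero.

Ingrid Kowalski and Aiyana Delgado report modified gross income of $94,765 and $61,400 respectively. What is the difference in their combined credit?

Ingrid ($94,765): Veteran's Credit: 14% of the $47,465 excess over $47,300 is $6,645.10 ≥ base, so the credit is $0. Adoption Credit: $94,765 is at or below the $148,700 threshold, so the full $7,250 applies. total $0 + $7,250 = $7,250
Aiyana ($61,400): Veteran's Credit: 14% of the $14,100 excess over $47,300 is $1,974; credit = $2,900 − $1,974 = $926. Adoption Credit: $61,400 is at or below the $148,700 threshold, so the full $7,250 applies. total $926 + $7,250 = $8,176
Difference: |$7,250 − $8,176| = $926.

$926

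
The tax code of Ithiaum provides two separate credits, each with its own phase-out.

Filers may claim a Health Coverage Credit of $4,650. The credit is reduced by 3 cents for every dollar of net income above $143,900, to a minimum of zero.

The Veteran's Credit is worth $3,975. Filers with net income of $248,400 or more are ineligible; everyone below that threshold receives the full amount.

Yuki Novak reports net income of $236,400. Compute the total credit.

Health Coverage Credit: 3% of the $92,500 excess over $143,900 is $2,775; credit = $4,650 − $2,775 = $1,875.
Veteran's Credit: $236,400 is below the $248,400 cutoff, so the full $3,975 applies.
Total: $1,875 + $3,975 = $5,850.

$5,850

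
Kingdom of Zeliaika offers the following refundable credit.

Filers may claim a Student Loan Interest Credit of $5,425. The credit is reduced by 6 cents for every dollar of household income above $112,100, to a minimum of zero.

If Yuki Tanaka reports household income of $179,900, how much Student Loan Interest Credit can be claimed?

$1,357

Student Loan Interest Credit: 6% of the $67,800 excess over $112,100 is $4,068; credit = $5,425 − $4,068 = $1,357.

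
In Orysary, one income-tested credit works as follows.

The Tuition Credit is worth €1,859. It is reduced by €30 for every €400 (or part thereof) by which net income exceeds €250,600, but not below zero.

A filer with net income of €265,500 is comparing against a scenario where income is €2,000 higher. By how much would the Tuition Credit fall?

At €265,500 — income exceeds €250,600 by €14,900, which is 38 full-or-partial €400 increments; reduction = 38 × €30 = €1,140, leaving €719.
At €267,500 — income exceeds €250,600 by €16,900, which is 43 full-or-partial €400 increments; reduction = 43 × €30 = €1,290, leaving €569.
Lost: €719 − €569 = €150.

€150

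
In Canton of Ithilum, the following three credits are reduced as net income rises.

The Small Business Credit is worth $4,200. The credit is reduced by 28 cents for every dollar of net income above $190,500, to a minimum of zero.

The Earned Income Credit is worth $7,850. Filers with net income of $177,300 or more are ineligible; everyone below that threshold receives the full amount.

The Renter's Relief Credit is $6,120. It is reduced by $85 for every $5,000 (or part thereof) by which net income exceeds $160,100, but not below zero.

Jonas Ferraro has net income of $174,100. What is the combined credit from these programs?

$17,915

Small Business Credit: $174,100 is at or below the $190,500 threshold, so the full $4,200 applies.
Earned Income Credit: $174,100 is below the $177,300 cutoff, so the full $7,850 applies.
Renter's Relief Credit: income exceeds $160,100 by $14,000, which is 3 full-or-partial $5,000 increments; reduction = 3 × $85 = $255, leaving $5,865.
Total: $4,200 + $7,850 + $5,865 = $17,915.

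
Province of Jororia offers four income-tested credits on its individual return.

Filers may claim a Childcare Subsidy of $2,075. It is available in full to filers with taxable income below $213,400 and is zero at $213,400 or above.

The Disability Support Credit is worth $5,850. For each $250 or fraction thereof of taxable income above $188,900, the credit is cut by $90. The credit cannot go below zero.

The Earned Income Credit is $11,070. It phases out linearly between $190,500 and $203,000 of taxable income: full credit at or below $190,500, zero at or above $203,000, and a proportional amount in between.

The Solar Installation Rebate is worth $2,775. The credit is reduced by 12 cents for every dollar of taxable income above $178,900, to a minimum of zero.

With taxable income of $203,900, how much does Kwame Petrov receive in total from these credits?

Childcare Subsidy: $203,900 is below the $213,400 cutoff, so the full $2,075 applies.
Disability Support Credit: income exceeds $188,900 by $15,000, which is 60 full-or-partial $250 increments; reduction = 60 × $90 = $5,400, leaving $450.
Earned Income Credit: $203,900 is at or above $203,000, so the credit is $0.
Solar Installation Rebate: 12% of the $25,000 excess over $178,900 is $3,000 ≥ base, so the credit is $0.
Total: $2,075 + $450 + $0 + $0 = $2,525.

$2,525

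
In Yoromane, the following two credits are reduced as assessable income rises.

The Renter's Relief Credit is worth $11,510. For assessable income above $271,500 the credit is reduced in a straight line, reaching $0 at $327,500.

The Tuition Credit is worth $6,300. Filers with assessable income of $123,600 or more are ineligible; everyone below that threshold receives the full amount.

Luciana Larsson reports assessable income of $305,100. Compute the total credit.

Renter's Relief Credit: $305,100 is $33,600 into a $56,000 phase-out range, leaving 22,400/56,000 of the credit: $11,510 × 22,400/56,000 = $4,604.
Tuition Credit: $305,100 meets or exceeds the $123,600 cutoff, so the credit is $0.
Total: $4,604 + $0 = $4,604.

$4,604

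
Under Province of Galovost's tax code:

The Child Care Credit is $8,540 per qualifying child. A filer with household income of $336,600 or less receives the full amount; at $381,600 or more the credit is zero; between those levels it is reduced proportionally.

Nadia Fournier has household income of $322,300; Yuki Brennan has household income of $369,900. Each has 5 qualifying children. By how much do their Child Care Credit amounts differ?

Nadia ($322,300): Child Care Credit: base = 5 × $8,540 = $42,700. $322,300 is at or below the $336,600 threshold, so the full $42,700 applies.
Yuki ($369,900): Child Care Credit: base = 5 × $8,540 = $42,700. $369,900 is $33,300 into a $45,000 phase-out range, leaving 11,700/45,000 of the credit: $42,700 × 11,700/45,000 = $11,102.
Difference: |$42,700 − $11,102| = $31,598.

$31,598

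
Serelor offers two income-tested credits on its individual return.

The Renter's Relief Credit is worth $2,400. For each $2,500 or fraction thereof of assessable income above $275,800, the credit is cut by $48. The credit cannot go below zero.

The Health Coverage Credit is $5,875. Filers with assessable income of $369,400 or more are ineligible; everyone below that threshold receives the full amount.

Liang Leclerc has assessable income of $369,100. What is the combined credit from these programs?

Renter's Relief Credit: income exceeds $275,800 by $93,300, which is 38 full-or-partial $2,500 increments; reduction = 38 × $48 = $1,824, leaving $576.
Health Coverage Credit: $369,100 is below the $369,400 cutoff, so the full $5,875 applies.
Total: $576 + $5,875 = $6,451.

$6,451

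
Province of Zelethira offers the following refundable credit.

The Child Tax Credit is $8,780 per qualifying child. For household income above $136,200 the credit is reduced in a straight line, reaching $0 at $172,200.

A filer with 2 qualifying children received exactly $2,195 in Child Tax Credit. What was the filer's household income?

Full credit = 2 × $8,780 = $17,560.
$2,195 is 2,195/17,560 of the full $17,560, so 15,365/17,560 of the $36,000 range has been used: income = $136,200 + $36,000 × 15,365/17,560 = $167,700.

$167,700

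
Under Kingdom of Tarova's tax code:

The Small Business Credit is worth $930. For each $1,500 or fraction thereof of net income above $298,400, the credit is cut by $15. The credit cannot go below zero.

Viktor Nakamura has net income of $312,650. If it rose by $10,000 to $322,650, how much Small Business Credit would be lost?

At $312,650 — income exceeds $298,400 by $14,250, which is 10 full-or-partial $1,500 increments; reduction = 10 × $15 = $150, leaving $780.
At $322,650 — income exceeds $298,400 by $24,250, which is 17 full-or-partial $1,500 increments; reduction = 17 × $15 = $255, leaving $675.
Lost: $780 − $675 = $105.

$105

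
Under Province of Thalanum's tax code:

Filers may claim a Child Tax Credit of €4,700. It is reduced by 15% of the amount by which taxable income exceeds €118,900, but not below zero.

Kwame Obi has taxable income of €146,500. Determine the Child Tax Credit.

€560

Child Tax Credit: 15% of the €27,600 excess over €118,900 is €4,140; credit = €4,700 − €4,140 = €560.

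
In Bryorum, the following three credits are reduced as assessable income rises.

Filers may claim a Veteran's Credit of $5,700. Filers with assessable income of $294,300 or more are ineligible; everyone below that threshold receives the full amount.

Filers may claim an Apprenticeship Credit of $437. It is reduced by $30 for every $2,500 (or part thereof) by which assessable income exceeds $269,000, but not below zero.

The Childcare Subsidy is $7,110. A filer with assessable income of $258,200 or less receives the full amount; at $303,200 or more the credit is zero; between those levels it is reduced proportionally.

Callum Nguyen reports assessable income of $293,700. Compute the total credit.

$7,338

Veteran's Credit: $293,700 is below the $294,300 cutoff, so the full $5,700 applies.
Apprenticeship Credit: income exceeds $269,000 by $24,700, which is 10 full-or-partial $2,500 increments; reduction = 10 × $30 = $300, leaving $137.
Childcare Subsidy: $293,700 is $35,500 into a $45,000 phase-out range, leaving 9,500/45,000 of the credit: $7,110 × 9,500/45,000 = $1,501.
Total: $5,700 + $137 + $1,501 = $7,338.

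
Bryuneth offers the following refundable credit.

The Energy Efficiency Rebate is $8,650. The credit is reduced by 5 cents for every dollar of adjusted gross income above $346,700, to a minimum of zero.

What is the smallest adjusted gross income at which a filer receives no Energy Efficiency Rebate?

$519,700

The credit falls by 5% of each dollar above $346,700, so it reaches zero when the excess is $8,650 / 5% = $173,000: income = $346,700 + $173,000 = $519,700.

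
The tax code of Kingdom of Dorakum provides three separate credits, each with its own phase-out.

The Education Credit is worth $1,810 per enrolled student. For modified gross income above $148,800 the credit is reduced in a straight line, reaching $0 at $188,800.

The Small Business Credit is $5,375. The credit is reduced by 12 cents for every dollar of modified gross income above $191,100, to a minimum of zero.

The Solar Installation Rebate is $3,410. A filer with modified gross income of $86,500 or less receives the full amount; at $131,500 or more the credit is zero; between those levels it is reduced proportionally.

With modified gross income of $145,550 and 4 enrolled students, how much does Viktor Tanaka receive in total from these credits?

Education Credit: base = 4 × $1,810 = $7,240. $145,550 is at or below the $148,800 threshold, so the full $7,240 applies.
Small Business Credit: $145,550 is at or below the $191,100 threshold, so the full $5,375 applies.
Solar Installation Rebate: $145,550 is at or above $131,500, so the credit is $0.
Total: $7,240 + $5,375 + $0 = $12,615.

$12,615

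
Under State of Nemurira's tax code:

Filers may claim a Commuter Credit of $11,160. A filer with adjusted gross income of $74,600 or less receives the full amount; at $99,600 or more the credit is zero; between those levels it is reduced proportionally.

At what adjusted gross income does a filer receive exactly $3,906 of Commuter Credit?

$3,906 is 3,906/11,160 of the full $11,160, so 7,254/11,160 of the $25,000 range has been used: income = $74,600 + $25,000 × 7,254/11,160 = $90,850.

$90,850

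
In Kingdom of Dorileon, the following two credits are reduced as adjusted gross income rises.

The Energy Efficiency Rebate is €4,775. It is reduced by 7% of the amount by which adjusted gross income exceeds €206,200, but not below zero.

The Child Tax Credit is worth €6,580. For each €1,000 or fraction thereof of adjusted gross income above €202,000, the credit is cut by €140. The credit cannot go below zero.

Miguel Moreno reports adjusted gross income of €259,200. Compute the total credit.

Energy Efficiency Rebate: 7% of the €53,000 excess over €206,200 is €3,710; credit = €4,775 − €3,710 = €1,065.
Child Tax Credit: income exceeds €202,000 by €57,200 → 58 increments × €140 = €8,120 ≥ base, so the credit is €0.
Total: €1,065 + €0 = €1,065.

€1,065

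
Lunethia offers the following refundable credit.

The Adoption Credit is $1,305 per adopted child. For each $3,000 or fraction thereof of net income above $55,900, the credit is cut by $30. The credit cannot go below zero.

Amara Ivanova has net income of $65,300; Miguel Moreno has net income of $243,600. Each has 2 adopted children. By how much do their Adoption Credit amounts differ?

$1,770

Amara ($65,300): Adoption Credit: base = 2 × $1,305 = $2,610. income exceeds $55,900 by $9,400, which is 4 full-or-partial $3,000 increments; reduction = 4 × $30 = $120, leaving $2,490.
Miguel ($243,600): Adoption Credit: base = 2 × $1,305 = $2,610. income exceeds $55,900 by $187,700, which is 63 full-or-partial $3,000 increments; reduction = 63 × $30 = $1,890, leaving $720.
Difference: |$2,490 − $720| = $1,770.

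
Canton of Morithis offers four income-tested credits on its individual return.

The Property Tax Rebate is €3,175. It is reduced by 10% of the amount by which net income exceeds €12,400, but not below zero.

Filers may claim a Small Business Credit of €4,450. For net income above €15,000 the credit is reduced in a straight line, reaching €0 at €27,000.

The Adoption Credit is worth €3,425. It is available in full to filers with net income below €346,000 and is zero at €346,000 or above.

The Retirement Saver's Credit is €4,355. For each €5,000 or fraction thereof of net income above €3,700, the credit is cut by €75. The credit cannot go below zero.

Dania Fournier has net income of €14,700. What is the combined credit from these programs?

€14,950

Property Tax Rebate: 10% of the €2,300 excess over €12,400 is €230; credit = €3,175 − €230 = €2,945.
Small Business Credit: €14,700 is at or below the €15,000 threshold, so the full €4,450 applies.
Adoption Credit: €14,700 is below the €346,000 cutoff, so the full €3,425 applies.
Retirement Saver's Credit: income exceeds €3,700 by €11,000, which is 3 full-or-partial €5,000 increments; reduction = 3 × €75 = €225, leaving €4,130.
Total: €2,945 + €4,450 + €3,425 + €4,130 = €14,950.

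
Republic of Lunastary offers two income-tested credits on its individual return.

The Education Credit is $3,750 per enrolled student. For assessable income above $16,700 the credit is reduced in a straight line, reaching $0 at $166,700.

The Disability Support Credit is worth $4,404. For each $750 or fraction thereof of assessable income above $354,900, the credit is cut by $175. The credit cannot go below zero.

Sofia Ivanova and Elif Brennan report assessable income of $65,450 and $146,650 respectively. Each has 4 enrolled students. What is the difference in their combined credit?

$8,120

Sofia ($65,450): Education Credit: base = 4 × $3,750 = $15,000. $65,450 is $48,750 into a $150,000 phase-out range, leaving 101,250/150,000 of the credit: $15,000 × 101,250/150,000 = $10,125. Disability Support Credit: $65,450 is at or below the $354,900 threshold, so the full $4,404 applies. total $10,125 + $4,404 = $14,529
Elif ($146,650): Education Credit: base = 4 × $3,750 = $15,000. $146,650 is $129,950 into a $150,000 phase-out range, leaving 20,050/150,000 of the credit: $15,000 × 20,050/150,000 = $2,005. Disability Support Credit: $146,650 is at or below the $354,900 threshold, so the full $4,404 applies. total $2,005 + $4,404 = $6,409
Difference: |$14,529 − $6,409| = $8,120.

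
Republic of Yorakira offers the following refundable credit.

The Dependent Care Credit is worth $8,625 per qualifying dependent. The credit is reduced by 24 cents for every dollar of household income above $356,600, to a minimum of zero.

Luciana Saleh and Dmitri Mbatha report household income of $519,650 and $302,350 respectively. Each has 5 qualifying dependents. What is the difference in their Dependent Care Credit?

$39,132

Luciana ($519,650): Dependent Care Credit: base = 5 × $8,625 = $43,125. 24% of the $163,050 excess over $356,600 is $39,132; credit = $43,125 − $39,132 = $3,993.
Dmitri ($302,350): Dependent Care Credit: base = 5 × $8,625 = $43,125. $302,350 is at or below the $356,600 threshold, so the full $43,125 applies.
Difference: |$3,993 − $43,125| = $39,132.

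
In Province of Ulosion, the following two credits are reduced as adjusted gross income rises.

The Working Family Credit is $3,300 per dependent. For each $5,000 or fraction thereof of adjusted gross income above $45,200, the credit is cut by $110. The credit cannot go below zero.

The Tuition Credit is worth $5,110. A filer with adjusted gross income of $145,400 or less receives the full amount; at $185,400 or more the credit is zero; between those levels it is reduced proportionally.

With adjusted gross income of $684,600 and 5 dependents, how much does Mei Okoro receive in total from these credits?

Working Family Credit: base = 5 × $3,300 = $16,500. income exceeds $45,200 by $639,400, which is 128 full-or-partial $5,000 increments; reduction = 128 × $110 = $14,080, leaving $2,420.
Tuition Credit: $684,600 is at or above $185,400, so the credit is $0.
Total: $2,420 + $0 = $2,420.

$2,420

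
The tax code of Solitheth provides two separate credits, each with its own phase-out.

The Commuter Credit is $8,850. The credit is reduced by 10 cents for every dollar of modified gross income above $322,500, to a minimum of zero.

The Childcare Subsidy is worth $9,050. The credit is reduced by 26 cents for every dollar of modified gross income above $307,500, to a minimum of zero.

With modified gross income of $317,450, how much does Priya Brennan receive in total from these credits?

$15,313

Commuter Credit: $317,450 is at or below the $322,500 threshold, so the full $8,850 applies.
Childcare Subsidy: 26% of the $9,950 excess over $307,500 is $2,587; credit = $9,050 − $2,587 = $6,463.
Total: $8,850 + $6,463 = $15,313.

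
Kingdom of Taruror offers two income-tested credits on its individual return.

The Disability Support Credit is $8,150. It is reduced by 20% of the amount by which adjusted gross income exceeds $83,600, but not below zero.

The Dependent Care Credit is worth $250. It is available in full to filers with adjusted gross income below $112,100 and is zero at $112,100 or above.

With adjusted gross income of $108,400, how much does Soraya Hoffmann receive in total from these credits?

$3,440

Disability Support Credit: 20% of the $24,800 excess over $83,600 is $4,960; credit = $8,150 − $4,960 = $3,190.
Dependent Care Credit: $108,400 is below the $112,100 cutoff, so the full $250 applies.
Total: $3,190 + $250 = $3,440.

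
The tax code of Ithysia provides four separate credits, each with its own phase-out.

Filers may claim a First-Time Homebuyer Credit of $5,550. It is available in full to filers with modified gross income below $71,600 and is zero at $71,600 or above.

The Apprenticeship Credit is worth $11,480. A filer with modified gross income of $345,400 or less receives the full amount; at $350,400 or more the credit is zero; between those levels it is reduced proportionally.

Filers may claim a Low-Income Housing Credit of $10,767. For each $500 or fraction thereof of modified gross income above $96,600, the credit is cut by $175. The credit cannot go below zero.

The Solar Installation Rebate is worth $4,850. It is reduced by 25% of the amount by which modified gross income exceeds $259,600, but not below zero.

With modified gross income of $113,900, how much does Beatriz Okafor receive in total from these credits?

$20,972

First-Time Homebuyer Credit: $113,900 meets or exceeds the $71,600 cutoff, so the credit is $0.
Apprenticeship Credit: $113,900 is at or below the $345,400 threshold, so the full $11,480 applies.
Low-Income Housing Credit: income exceeds $96,600 by $17,300, which is 35 full-or-partial $500 increments; reduction = 35 × $175 = $6,125, leaving $4,642.
Solar Installation Rebate: $113,900 is at or below the $259,600 threshold, so the full $4,850 applies.
Total: $0 + $11,480 + $4,642 + $4,850 = $20,972.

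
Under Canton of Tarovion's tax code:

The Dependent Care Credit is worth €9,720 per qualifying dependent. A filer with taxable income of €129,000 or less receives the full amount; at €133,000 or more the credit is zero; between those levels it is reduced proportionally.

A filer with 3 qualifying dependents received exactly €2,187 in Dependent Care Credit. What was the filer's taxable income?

Full credit = 3 × €9,720 = €29,160.
€2,187 is 2,187/29,160 of the full €29,160, so 26,973/29,160 of the €4,000 range has been used: income = €129,000 + €4,000 × 26,973/29,160 = €132,700.

€132,700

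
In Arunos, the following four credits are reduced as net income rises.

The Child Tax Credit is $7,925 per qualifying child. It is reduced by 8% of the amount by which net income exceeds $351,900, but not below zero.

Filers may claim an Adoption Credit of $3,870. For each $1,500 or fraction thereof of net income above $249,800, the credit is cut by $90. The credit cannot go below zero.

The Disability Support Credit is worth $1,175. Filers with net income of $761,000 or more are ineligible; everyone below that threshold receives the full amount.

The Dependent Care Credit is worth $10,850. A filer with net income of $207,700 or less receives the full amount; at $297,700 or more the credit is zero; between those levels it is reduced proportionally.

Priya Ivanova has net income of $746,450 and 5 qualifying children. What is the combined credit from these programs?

$9,236

Child Tax Credit: base = 5 × $7,925 = $39,625. 8% of the $394,550 excess over $351,900 is $31,564; credit = $39,625 − $31,564 = $8,061.
Adoption Credit: income exceeds $249,800 by $496,650 → 332 increments × $90 = $29,880 ≥ base, so the credit is $0.
Disability Support Credit: $746,450 is below the $761,000 cutoff, so the full $1,175 applies.
Dependent Care Credit: $746,450 is at or above $297,700, so the credit is $0.
Total: $8,061 + $0 + $1,175 + $0 = $9,236.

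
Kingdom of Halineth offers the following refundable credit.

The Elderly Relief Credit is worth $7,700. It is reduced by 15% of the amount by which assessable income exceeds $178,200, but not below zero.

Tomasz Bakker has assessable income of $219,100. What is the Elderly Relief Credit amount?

Elderly Relief Credit: 15% of the $40,900 excess over $178,200 is $6,135; credit = $7,700 − $6,135 = $1,565.

$1,565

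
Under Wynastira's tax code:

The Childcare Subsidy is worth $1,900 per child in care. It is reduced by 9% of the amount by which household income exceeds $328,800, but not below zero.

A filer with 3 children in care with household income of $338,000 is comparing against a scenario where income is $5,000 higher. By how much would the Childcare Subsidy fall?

At $338,000 — base = 3 × $1,900 = $5,700. 9% of the $9,200 excess over $328,800 is $828; credit = $5,700 − $828 = $4,872.
At $343,000 — base = 3 × $1,900 = $5,700. 9% of the $14,200 excess over $328,800 is $1,278; credit = $5,700 − $1,278 = $4,422.
Lost: $4,872 − $4,422 = $450.

$450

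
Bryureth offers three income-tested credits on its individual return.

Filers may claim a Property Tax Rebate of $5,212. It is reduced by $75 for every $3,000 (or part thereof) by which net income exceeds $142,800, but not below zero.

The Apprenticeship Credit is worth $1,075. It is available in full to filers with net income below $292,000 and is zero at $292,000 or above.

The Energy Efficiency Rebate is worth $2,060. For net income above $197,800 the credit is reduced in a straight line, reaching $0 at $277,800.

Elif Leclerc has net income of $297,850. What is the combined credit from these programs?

Property Tax Rebate: income exceeds $142,800 by $155,050, which is 52 full-or-partial $3,000 increments; reduction = 52 × $75 = $3,900, leaving $1,312.
Apprenticeship Credit: $297,850 meets or exceeds the $292,000 cutoff, so the credit is $0.
Energy Efficiency Rebate: $297,850 is at or above $277,800, so the credit is $0.
Total: $1,312 + $0 + $0 = $1,312.

$1,312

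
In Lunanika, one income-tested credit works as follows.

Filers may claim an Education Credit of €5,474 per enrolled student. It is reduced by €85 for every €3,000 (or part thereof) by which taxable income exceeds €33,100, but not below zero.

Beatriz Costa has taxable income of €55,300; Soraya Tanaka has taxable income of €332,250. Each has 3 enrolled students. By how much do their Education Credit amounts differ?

Beatriz (€55,300): Education Credit: base = 3 × €5,474 = €16,422. income exceeds €33,100 by €22,200, which is 8 full-or-partial €3,000 increments; reduction = 8 × €85 = €680, leaving €15,742.
Soraya (€332,250): Education Credit: base = 3 × €5,474 = €16,422. income exceeds €33,100 by €299,150, which is 100 full-or-partial €3,000 increments; reduction = 100 × €85 = €8,500, leaving €7,922.
Difference: |€15,742 − €7,922| = €7,820.

€7,820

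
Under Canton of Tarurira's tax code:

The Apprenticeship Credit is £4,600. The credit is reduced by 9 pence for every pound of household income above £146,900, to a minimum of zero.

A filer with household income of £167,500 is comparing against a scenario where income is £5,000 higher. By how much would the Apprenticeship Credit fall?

£450

At £167,500 — 9% of the £20,600 excess over £146,900 is £1,854; credit = £4,600 − £1,854 = £2,746.
At £172,500 — 9% of the £25,600 excess over £146,900 is £2,304; credit = £4,600 − £2,304 = £2,296.
Lost: £2,746 − £2,296 = £450.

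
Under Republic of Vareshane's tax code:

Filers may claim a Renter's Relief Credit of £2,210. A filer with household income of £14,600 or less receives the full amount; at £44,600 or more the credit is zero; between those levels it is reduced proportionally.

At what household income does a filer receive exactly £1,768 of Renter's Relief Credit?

£1,768 is 1,768/2,210 of the full £2,210, so 442/2,210 of the £30,000 range has been used: income = £14,600 + £30,000 × 442/2,210 = £20,600.

£20,600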